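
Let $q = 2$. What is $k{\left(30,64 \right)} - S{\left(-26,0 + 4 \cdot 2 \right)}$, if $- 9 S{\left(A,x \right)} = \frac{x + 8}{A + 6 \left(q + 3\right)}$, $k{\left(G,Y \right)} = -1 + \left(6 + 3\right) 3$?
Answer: $\frac{238}{9} \approx 26.444$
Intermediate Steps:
$k{\left(G,Y \right)} = 26$ ($k{\left(G,Y \right)} = -1 + 9 \cdot 3 = -1 + 27 = 26$)
$S{\left(A,x \right)} = - \frac{8 + x}{9 \left(30 + A\right)}$ ($S{\left(A,x \right)} = - \frac{\left(x + 8\right) \frac{1}{A + 6 \left(2 + 3\right)}}{9} = - \frac{\left(8 + x\right) \frac{1}{A + 6 \cdot 5}}{9} = - \frac{\left(8 + x\right) \frac{1}{A + 30}}{9} = - \frac{\left(8 + x\right) \frac{1}{30 + A}}{9} = - \frac{\frac{1}{30 + A} \left(8 + x\right)}{9} = - \frac{8 + x}{9 \left(30 + A\right)}$)
$k{\left(30,64 \right)} - S{\left(-26,0 + 4 \cdot 2 \right)} = 26 - \frac{-8 - \left(0 + 4 \cdot 2\right)}{9 \left(30 - 26\right)} = 26 - \frac{-8 - \left(0 + 8\right)}{9 \cdot 4} = 26 - \frac{1}{9} \cdot \frac{1}{4} \left(-8 - 8\right) = 26 - \frac{1}{9} \cdot \frac{1}{4} \left(-16\right) = 26 - - \frac{4}{9} = 26 + \frac{4}{9} = \frac{238}{9}$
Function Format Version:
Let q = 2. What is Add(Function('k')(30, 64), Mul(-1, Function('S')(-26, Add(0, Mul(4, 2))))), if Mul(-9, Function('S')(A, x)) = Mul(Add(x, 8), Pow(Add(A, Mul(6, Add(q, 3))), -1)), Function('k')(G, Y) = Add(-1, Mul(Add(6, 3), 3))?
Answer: Rational(238, 9) ≈ 26.444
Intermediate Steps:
Function('k')(G, Y) = 26 (Function('k')(G, Y) = Add(-1, Mul(9, 3)) = Add(-1, 27) = 26)
Function('S')(A, x) = Mul(Rational(-1, 9), Pow(Add(30, A), -1), Add(8, x)) (Function('S')(A, x) = Mul(Rational(-1, 9), Mul(Add(x, 8), Pow(Add(A, Mul(6, Add(2, 3))), -1))) = Mul(Rational(-1, 9), Mul(Add(8, x), Pow(Add(A, Mul(6, 5)), -1))) = Mul(Rational(-1, 9), Mul(Add(8, x), Pow(Add(A, 30), -1))) = Mul(Rational(-1, 9), Mul(Add(8, x), Pow(Add(30, A), -1))) = Mul(Rational(-1, 9), Mul(Pow(Add(30, A), -1), Add(8, x))) = Mul(Rational(-1, 9), Pow(Add(30, A), -1), Add(8, x)))
Add(Function('k')(30, 64), Mul(-1, Function('S')(-26, Add(0, Mul(4, 2))))) = Add(26, Mul(-1, Mul(Rational(1, 9), Pow(Add(30, -26), -1), Add(-8, Mul(-1, Add(0, Mul(4, 2))))))) = Add(26, Mul(-1, Mul(Rational(1, 9), Pow(4, -1), Add(-8, Mul(-1, Add(0, 8)))))) = Add(26, Mul(-1, Mul(Rational(1, 9), Rational(1, 4), Add(-8, Mul(-1, 8))))) = Add(26, Mul(-1, Mul(Rational(1, 9), Rational(1, 4), Add(-8, -8)))) = Add(26, Mul(-1, Mul(Rational(1, 9), Rational(1, 4), -16))) = Add(26, Mul(-1, Rational(-4, 9))) = Add(26, Rational(4, 9)) = Rational(238, 9)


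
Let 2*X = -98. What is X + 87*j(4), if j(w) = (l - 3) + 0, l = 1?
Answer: -223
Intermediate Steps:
X = -49 (X = (1/2)*(-98) = -49)
j(w) = -2 (j(w) = (1 - 3) + 0 = -2 + 0 = -2)
X + 87*j(4) = -49 + 87*(-2) = -49 - 174 = -223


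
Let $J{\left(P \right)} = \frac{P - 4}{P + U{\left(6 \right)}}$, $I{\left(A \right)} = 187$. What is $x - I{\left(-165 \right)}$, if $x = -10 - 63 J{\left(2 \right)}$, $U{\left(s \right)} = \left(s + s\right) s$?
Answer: $- \frac{7226}{37} \approx -195.3$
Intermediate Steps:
$U{\left(s \right)} = 2 s^{2}$ ($U{\left(s \right)} = 2 s s = 2 s^{2}$)
$J{\left(P \right)} = \frac{-4 + P}{72 + P}$ ($J{\left(P \right)} = \frac{P - 4}{P + 2 \cdot 6^{2}} = \frac{-4 + P}{P + 2 \cdot 36} = \frac{-4 + P}{P + 72} = \frac{-4 + P}{72 + P}$)
$x = - \frac{307}{37}$ ($x = -10 - 63 \frac{-4 + 2}{72 + 2} = -10 - 63 \cdot \frac{1}{74} \left(-2\right) = -10 - - \frac{63}{37} = -10 + \frac{63}{37} = - \frac{307}{37} \approx -8.2973$)
$x - I{\left(-165 \right)} = - \frac{307}{37} - 187 = - \frac{7226}{37}$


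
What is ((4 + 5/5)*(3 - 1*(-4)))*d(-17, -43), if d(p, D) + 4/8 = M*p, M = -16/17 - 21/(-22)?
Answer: -280/11 ≈ -25.455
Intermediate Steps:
M = 5/374 (M = -16*1/17 - 21*(-1/22) = -16/17 + 21/22 = 5/374 ≈ 0.013369)
d(p, D) = -1/2 + 5*p/374
((4 + 5/5)*(3 - 1*(-4)))*d(-17, -43) = ((4 + 5/5)*(3 - 1*(-4)))*(-1/2 + (5/374)*(-17)) = ((4 + 5*(1/5))*(3 + 4))*(-1/2 - 5/22) = ((4 + 1)*7)*(-8/11) = (5*7)*(-8/11) = 35*(-8/11) = -280/11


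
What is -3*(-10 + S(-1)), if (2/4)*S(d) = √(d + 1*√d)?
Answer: 30 - 6*√(-1 + I) ≈ 27.269 - 6.5921*I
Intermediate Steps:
S(d) = 2*√(d + √d) (S(d) = 2*√(d + 1*√d) = 2*√(d + √d))
-3*(-10 + S(-1)) = -3*(-10 + 2*√(-1 + √(-1))) = -3*(-10 + 2*√(-1 + I)) = 30 - 6*√(-1 + I)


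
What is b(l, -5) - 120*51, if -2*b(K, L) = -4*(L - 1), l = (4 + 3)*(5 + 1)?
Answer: -6132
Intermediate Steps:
l = 42 (l = 7*6 = 42)
b(K, L) = -2 + 2*L (b(K, L) = -(-2)*(L - 1) = -(-2)*(-1 + L) = -(4 - 4*L)/2 = -2 + 2*L)
b(l, -5) - 120*51 = (-2 + 2*(-5)) - 120*51 = (-2 - 10) - 6120 = -12 - 6120 = -6132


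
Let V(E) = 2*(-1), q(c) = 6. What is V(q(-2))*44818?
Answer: -89636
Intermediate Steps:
V(E) = -2
V(q(-2))*44818 = -2*44818 = -89636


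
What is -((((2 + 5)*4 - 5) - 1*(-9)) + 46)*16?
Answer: -1248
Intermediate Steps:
-((((2 + 5)*4 - 5) - 1*(-9)) + 46)*16 = -(((7*4 - 5) + 9) + 46)*16 = -(((28 - 5) + 9) + 46)*16 = -((23 + 9) + 46)*16 = -(32 + 46)*16 = -78*16 = -1*1248 = -1248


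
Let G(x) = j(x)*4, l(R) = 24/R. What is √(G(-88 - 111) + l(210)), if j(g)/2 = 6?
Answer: 2*√14735/35 ≈ 6.9364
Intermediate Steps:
j(g) = 12 (j(g) = 2*6 = 12)
G(x) = 48 (G(x) = 12*4 = 48)
√(G(-88 - 111) + l(210)) = √(48 + 24/210) = √(48 + 24*(1/210)) = √(48 + 4/35) = √(1684/35) = 2*√14735/35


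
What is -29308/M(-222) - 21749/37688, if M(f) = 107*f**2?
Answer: -4135552697/7097980248 ≈ -0.58264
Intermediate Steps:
-29308/M(-222) - 21749/37688 = -29308/(107*(-222)**2) - 21749/37688 = -29308/(107*49284) - 21749*1/37688 = -29308/5273388 - 3107/5384 = -29308*1/5273388 - 3107/5384 = -7327/1318347 - 3107/5384 = -4135552697/7097980248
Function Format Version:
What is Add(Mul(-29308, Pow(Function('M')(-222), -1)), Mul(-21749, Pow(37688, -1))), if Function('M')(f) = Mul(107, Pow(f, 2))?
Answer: Rational(-4135552697, 7097980248) ≈ -0.58264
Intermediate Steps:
Add(Mul(-29308, Pow(Function('M')(-222), -1)), Mul(-21749, Pow(37688, -1))) = Add(Mul(-29308, Pow(Mul(107, Pow(-222, 2)), -1)), Mul(-21749, Pow(37688, -1))) = Add(Mul(-29308, Pow(Mul(107, 49284), -1)), Mul(-21749, Rational(1, 37688))) = Add(Mul(-29308, Pow(5273388, -1)), Rational(-3107, 5384)) = Add(Mul(-29308, Rational(1, 5273388)), Rational(-3107, 5384)) = Add(Rational(-7327, 1318347), Rational(-3107, 5384)) = Rational(-4135552697, 7097980248)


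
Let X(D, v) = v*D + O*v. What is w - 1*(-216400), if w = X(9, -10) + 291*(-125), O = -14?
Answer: 180075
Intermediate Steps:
X(D, v) = -14*v + D*v (X(D, v) = v*D - 14*v = D*v - 14*v = -14*v + D*v)
w = -36325 (w = -10*(-14 + 9) + 291*(-125) = -10*(-5) - 36375 = 50 - 36375 = -36325)
w - 1*(-216400) = -36325 - 1*(-216400) = -36325 + 216400 = 180075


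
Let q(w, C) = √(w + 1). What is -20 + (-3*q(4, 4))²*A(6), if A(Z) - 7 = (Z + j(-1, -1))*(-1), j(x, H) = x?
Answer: 70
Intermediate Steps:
q(w, C) = √(1 + w)
A(Z) = 8 - Z (A(Z) = 7 + (Z - 1)*(-1) = 7 + (-1 + Z)*(-1) = 7 + (1 - Z) = 8 - Z)
-20 + (-3*q(4, 4))²*A(6) = -20 + (-3*√(1 + 4))²*(8 - 1*6) = -20 + (-3*√5)²*(8 - 6) = -20 + 45*2 = -20 + 90 = 70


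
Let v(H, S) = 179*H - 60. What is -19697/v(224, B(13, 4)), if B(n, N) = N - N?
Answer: -19697/40036 ≈ -0.49198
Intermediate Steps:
B(n, N) = 0
v(H, S) = -60 + 179*H
-19697/v(224, B(13, 4)) = -19697/(-60 + 179*224) = -19697/(-60 + 40096) = -19697/40036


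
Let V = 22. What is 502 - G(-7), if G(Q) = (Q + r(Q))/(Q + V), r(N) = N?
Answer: 7544/15 ≈ 502.93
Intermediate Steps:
G(Q) = 2*Q/(22 + Q) (G(Q) = (Q + Q)/(Q + 22) = (2*Q)/(22 + Q) = 2*Q/(22 + Q))
502 - G(-7) = 502 - 2*(-7)/(22 - 7) = 502 - 2*(-7)/15 = 502 - 1*(-14/15) = 502 + 14/15 = 7544/15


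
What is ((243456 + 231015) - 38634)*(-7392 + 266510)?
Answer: 112933211766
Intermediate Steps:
((243456 + 231015) - 38634)*(-7392 + 266510) = (474471 - 38634)*259118 = 435837*259118 = 112933211766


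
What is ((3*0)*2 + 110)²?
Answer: 12100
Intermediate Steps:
((3*0)*2 + 110)² = (0*2 + 110)² = (0 + 110)² = 110² = 12100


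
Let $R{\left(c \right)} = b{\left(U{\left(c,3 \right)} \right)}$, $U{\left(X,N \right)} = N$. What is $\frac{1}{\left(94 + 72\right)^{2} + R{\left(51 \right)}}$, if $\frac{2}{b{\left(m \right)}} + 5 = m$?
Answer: $\frac{1}{27555} \approx 3.6291 \cdot 10^{-5}$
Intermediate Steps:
$b{\left(m \right)} = \frac{2}{-5 + m}$
$R{\left(c \right)} = -1$ ($R{\left(c \right)} = \frac{2}{-5 + 3} = \frac{2}{-2} = 2 \left(- \frac{1}{2}\right) = -1$)
$\frac{1}{\left(94 + 72\right)^{2} + R{\left(51 \right)}} = \frac{1}{\left(94 + 72\right)^{2} - 1} = \frac{1}{166^{2} - 1} = \frac{1}{27556 - 1} = \frac{1}{27555}$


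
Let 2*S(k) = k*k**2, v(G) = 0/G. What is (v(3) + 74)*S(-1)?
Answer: -37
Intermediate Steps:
v(G) = 0
S(k) = k**3/2 (S(k) = (k*k**2)/2 = k**3/2)
(v(3) + 74)*S(-1) = (0 + 74)*((1/2)*(-1)**3) = 74*((1/2)*(-1)) = 74*(-1/2) = -37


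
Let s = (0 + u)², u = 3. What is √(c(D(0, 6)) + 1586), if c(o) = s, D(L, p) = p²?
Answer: √1595 ≈ 39.937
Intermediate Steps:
s = 9 (s = (0 + 3)² = 3² = 9)
c(o) = 9
√(c(D(0, 6)) + 1586) = √(9 + 1586) = √1595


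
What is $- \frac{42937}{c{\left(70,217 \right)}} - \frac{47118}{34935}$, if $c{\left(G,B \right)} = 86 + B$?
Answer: $- \frac{504760283}{3528435} \approx -143.05$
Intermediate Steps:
$- \frac{42937}{c{\left(70,217 \right)}} - \frac{47118}{34935} = - \frac{42937}{86 + 217} - \frac{47118}{34935} = - \frac{42937}{303} - \frac{15706}{11645} = - \frac{504760283}{3528435}$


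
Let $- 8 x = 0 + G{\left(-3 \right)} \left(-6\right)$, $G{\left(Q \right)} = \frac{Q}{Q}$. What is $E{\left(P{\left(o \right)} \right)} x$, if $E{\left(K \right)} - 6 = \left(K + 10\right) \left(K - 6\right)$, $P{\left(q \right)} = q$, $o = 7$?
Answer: $\frac{69}{4} \approx 17.25$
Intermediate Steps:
$G{\left(Q \right)} = 1$
$E{\left(K \right)} = 6 + \left(-6 + K\right) \left(10 + K\right)$ ($E{\left(K \right)} = 6 + \left(K + 10\right) \left(K - 6\right) = 6 + \left(10 + K\right) \left(-6 + K\right) = 6 + \left(-6 + K\right) \left(10 + K\right)$)
$x = \frac{3}{4}$ ($x = - \frac{0 + 1 \left(-6\right)}{8} = - \frac{0 - 6}{8} = \left(- \frac{1}{8}\right) \left(-6\right) = \frac{3}{4} \approx 0.75$)
$E{\left(P{\left(o \right)} \right)} x = \left(-54 + 7^{2} + 4 \cdot 7\right) \frac{3}{4} = \left(-54 + 49 + 28\right) \frac{3}{4} = 23 \cdot \frac{3}{4} = \frac{69}{4}$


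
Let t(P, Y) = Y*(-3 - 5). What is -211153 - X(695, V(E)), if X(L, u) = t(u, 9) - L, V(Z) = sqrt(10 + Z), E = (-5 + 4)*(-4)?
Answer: -210386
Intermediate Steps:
E = 4 (E = -1*(-4) = 4)
t(P, Y) = -8*Y (t(P, Y) = Y*(-8) = -8*Y)
X(L, u) = -72 - L (X(L, u) = -8*9 - L = -72 - L)
-211153 - X(695, V(E)) = -211153 - (-72 - 1*695) = -211153 - (-72 - 695) = -211153 - 1*(-767) = -211153 + 767 = -210386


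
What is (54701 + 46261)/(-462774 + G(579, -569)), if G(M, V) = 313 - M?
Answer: -50481/231520 ≈ -0.21804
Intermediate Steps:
(54701 + 46261)/(-462774 + G(579, -569)) = (54701 + 46261)/(-462774 + (313 - 1*579)) = 100962/(-462774 + (313 - 579)) = 100962/(-462774 - 266) = 100962/(-463040) = 100962*(-1/463040) = -50481/231520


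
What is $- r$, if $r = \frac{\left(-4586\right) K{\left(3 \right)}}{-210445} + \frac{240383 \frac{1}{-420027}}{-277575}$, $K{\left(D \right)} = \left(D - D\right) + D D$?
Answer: $- \frac{962428949485057}{4907114190562725} \approx -0.19613$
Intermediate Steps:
$K{\left(D \right)} = D^{2}$ ($K{\left(D \right)} = 0 + D^{2} = D^{2}$)
$r = \frac{962428949485057}{4907114190562725}$ ($r = \frac{\left(-4586\right) 3^{2}}{-210445} + \frac{240383 \frac{1}{-420027}}{-277575} = \left(-4586\right) 9 \left(- \frac{1}{210445}\right) + 240383 \left(- \frac{1}{420027}\right) \left(- \frac{1}{277575}\right) = \left(-41274\right) \left(- \frac{1}{210445}\right) - - \frac{240383}{116588994525} = \frac{41274}{210445} + \frac{240383}{116588994525} = \frac{962428949485057}{4907114190562725} \approx 0.19613$)
$- r = \left(-1\right) \frac{962428949485057}{4907114190562725} = - \frac{962428949485057}{4907114190562725}$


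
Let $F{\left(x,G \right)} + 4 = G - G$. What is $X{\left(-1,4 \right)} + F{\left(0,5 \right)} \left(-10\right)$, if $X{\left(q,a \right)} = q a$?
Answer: $36$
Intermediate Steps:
$X{\left(q,a \right)} = a q$
$F{\left(x,G \right)} = -4$ ($F{\left(x,G \right)} = -4 + \left(G - G\right) = -4 + 0 = -4$)
$X{\left(-1,4 \right)} + F{\left(0,5 \right)} \left(-10\right) = 4 \left(-1\right) - -40 = -4 + 40 = 36$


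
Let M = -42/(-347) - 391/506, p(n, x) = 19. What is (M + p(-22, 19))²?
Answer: 19619885041/58277956 ≈ 336.66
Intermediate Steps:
M = -4975/7634 (M = -42*(-1/347) - 391*1/506 = 42/347 - 17/22 = -4975/7634 ≈ -0.65169)
(M + p(-22, 19))² = (-4975/7634 + 19)² = (140071/7634)² = 19619885041/58277956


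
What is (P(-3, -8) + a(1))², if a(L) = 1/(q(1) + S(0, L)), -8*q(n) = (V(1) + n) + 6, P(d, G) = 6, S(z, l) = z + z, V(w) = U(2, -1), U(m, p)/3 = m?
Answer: 4900/169 ≈ 28.994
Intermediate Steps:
U(m, p) = 3*m
V(w) = 6 (V(w) = 3*2 = 6)
S(z, l) = 2*z
q(n) = -3/2 - n/8 (q(n) = -((6 + n) + 6)/8 = -(12 + n)/8 = -3/2 - n/8)
a(L) = -8/13 (a(L) = 1/((-3/2 - ⅛*1) + 2*0) = 1/((-3/2 - ⅛) + 0) = 1/(-13/8 + 0) = 1/(-13/8) = -8/13)
(P(-3, -8) + a(1))² = (6 - 8/13)² = (70/13)² = 4900/169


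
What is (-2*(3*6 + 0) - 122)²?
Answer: 24964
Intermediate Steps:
(-2*(3*6 + 0) - 122)² = (-2*(18 + 0) - 122)² = (-2*18 - 122)² = (-36 - 122)² = (-158)² = 24964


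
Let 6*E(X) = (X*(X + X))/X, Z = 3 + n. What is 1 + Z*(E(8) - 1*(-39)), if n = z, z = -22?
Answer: -2372/3 ≈ -790.67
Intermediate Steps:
n = -22
Z = -19 (Z = 3 - 22 = -19)
E(X) = X/3 (E(X) = ((X*(X + X))/X)/6 = ((X*(2*X))/X)/6 = ((2*X²)/X)/6 = (2*X)/6 = X/3)
1 + Z*(E(8) - 1*(-39)) = 1 - 19*((⅓)*8 - 1*(-39)) = 1 - 19*(8/3 + 39) = 1 - 19*125/3 = 1 - 2375/3 = -2372/3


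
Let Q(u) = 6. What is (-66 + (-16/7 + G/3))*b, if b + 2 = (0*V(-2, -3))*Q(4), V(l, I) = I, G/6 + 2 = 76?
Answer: -1116/7 ≈ -159.43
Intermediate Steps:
G = 444 (G = -12 + 6*76 = -12 + 456 = 444)
b = -2 (b = -2 + (0*(-3))*6 = -2 + 0*6 = -2 + 0 = -2)
(-66 + (-16/7 + G/3))*b = (-66 + (-16/7 + 444/3))*(-2) = (-66 + (-16*⅐ + 444*(⅓)))*(-2) = (-66 + (-16/7 + 148))*(-2) = (-66 + 1020/7)*(-2) = (558/7)*(-2) = -1116/7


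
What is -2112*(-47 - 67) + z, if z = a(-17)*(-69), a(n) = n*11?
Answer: 253671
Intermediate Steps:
a(n) = 11*n
z = 12903 (z = (11*(-17))*(-69) = -187*(-69) = 12903)
-2112*(-47 - 67) + z = -2112*(-47 - 67) + 12903 = -2112*(-114) + 12903 = 240768 + 12903 = 253671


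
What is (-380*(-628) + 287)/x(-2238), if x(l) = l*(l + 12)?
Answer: 238927/4981788 ≈ 0.047960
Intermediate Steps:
x(l) = l*(12 + l)
(-380*(-628) + 287)/x(-2238) = (-380*(-628) + 287)/((-2238*(12 - 2238))) = (238640 + 287)/((-2238*(-2226))) = 238927/4981788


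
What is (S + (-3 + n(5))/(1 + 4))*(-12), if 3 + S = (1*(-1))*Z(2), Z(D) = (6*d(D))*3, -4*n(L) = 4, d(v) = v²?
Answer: 4548/5 ≈ 909.60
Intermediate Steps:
n(L) = -1 (n(L) = -¼*4 = -1)
Z(D) = 18*D² (Z(D) = (6*D²)*3 = 18*D²)
S = -75 (S = -3 + (1*(-1))*(18*2²) = -3 - 18*4 = -3 - 1*72 = -3 - 72 = -75)
(S + (-3 + n(5))/(1 + 4))*(-12) = (-75 + (-3 - 1)/(1 + 4))*(-12) = (-75 - 4/5)*(-12) = (-75 - 4*⅕)*(-12) = (-75 - ⅘)*(-12) = -379/5*(-12) = 4548/5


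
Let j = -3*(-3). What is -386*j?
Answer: -3474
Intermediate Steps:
j = 9 (j = -1*(-9) = 9)
-386*j = -386*9 = -3474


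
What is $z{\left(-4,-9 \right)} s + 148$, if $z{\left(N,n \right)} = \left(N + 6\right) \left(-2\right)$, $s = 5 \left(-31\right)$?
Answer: $768$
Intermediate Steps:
$s = -155$
$z{\left(N,n \right)} = -12 - 2 N$ ($z{\left(N,n \right)} = \left(6 + N\right) \left(-2\right) = -12 - 2 N$)
$z{\left(-4,-9 \right)} s + 148 = \left(-12 - -8\right) \left(-155\right) + 148 = \left(-12 + 8\right) \left(-155\right) + 148 = \left(-4\right) \left(-155\right) + 148 = 620 + 148 = 768$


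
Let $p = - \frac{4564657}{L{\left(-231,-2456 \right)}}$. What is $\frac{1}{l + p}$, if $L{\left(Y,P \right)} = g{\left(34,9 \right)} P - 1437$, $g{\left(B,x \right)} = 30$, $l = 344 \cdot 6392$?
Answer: $\frac{75117}{165175429873} \approx 4.5477 \cdot 10^{-7}$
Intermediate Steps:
$l = 2198848$
$L{\left(Y,P \right)} = -1437 + 30 P$ ($L{\left(Y,P \right)} = 30 P - 1437 = -1437 + 30 P$)
$p = \frac{4564657}{75117}$ ($p = - \frac{4564657}{-1437 + 30 \left(-2456\right)} = - \frac{4564657}{-1437 - 73680} = - \frac{4564657}{-75117} = \left(-4564657\right) \left(- \frac{1}{75117}\right) = \frac{4564657}{75117} \approx 60.767$)
$\frac{1}{l + p} = \frac{1}{2198848 + \frac{4564657}{75117}} = \frac{1}{\frac{165175429873}{75117}} = \frac{75117}{165175429873}$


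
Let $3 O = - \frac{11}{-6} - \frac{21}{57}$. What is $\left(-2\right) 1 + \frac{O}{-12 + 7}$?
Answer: $- \frac{3587}{1710} \approx -2.0977$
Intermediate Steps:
$O = \frac{167}{342}$ ($O = \frac{- \frac{11}{-6} - \frac{21}{57}}{3} = \frac{\left(-11\right) \left(- \frac{1}{6}\right) - \frac{7}{19}}{3} = \frac{\frac{11}{6} - \frac{7}{19}}{3} = \frac{1}{3} \cdot \frac{167}{114} = \frac{167}{342} \approx 0.4883$)
$\left(-2\right) 1 + \frac{O}{-12 + 7} = \left(-2\right) 1 + \frac{167}{342 \left(-12 + 7\right)} = -2 + \frac{167}{342 \left(-5\right)} = -2 + \frac{167}{342} \left(- \frac{1}{5}\right) = -2 - \frac{167}{1710} = - \frac{3587}{1710}$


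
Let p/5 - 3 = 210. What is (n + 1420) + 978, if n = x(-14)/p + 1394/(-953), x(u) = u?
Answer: 2432340158/1014945 ≈ 2396.5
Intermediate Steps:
p = 1065 (p = 15 + 5*210 = 15 + 1050 = 1065)
n = -1497952/1014945 (n = -14/1065 + 1394/(-953) = -14*1/1065 + 1394*(-1/953) = -14/1065 - 1394/953 = -1497952/1014945 ≈ -1.4759)
(n + 1420) + 978 = (-1497952/1014945 + 1420) + 978 = 1439723948/1014945 + 978 = 2432340158/1014945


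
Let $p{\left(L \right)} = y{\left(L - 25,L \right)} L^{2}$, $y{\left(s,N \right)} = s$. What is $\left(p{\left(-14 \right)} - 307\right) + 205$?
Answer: $-7746$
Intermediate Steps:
$p{\left(L \right)} = L^{2} \left(-25 + L\right)$ ($p{\left(L \right)} = \left(L - 25\right) L^{2} = \left(-25 + L\right) L^{2} = L^{2} \left(-25 + L\right)$)
$\left(p{\left(-14 \right)} - 307\right) + 205 = \left(\left(-14\right)^{2} \left(-25 - 14\right) - 307\right) + 205 = \left(196 \left(-39\right) - 307\right) + 205 = \left(-7644 - 307\right) + 205 = -7951 + 205 = -7746$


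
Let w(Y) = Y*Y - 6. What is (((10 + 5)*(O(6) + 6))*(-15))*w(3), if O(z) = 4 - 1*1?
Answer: -6075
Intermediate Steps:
O(z) = 3 (O(z) = 4 - 1 = 3)
w(Y) = -6 + Y² (w(Y) = Y² - 6 = -6 + Y²)
(((10 + 5)*(O(6) + 6))*(-15))*w(3) = (((10 + 5)*(3 + 6))*(-15))*(-6 + 3²) = ((15*9)*(-15))*(-6 + 9) = (135*(-15))*3 = -2025*3 = -6075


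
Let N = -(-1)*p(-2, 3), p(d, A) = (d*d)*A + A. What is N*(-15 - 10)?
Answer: -375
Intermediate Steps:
p(d, A) = A + A*d² (p(d, A) = d²*A + A = A*d² + A = A + A*d²)
N = 15 (N = -(-1)*3*(1 + (-2)²) = -(-1)*3*(1 + 4) = -(-1)*3*5 = -(-1)*15 = -1*(-15) = 15)
N*(-15 - 10) = 15*(-15 - 10) = 15*(-25) = -375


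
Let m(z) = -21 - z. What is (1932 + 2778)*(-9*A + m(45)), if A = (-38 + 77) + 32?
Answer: -3320550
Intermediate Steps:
A = 71 (A = 39 + 32 = 71)
(1932 + 2778)*(-9*A + m(45)) = (1932 + 2778)*(-9*71 + (-21 - 1*45)) = 4710*(-639 + (-21 - 45)) = 4710*(-639 - 66) = 4710*(-705) = -3320550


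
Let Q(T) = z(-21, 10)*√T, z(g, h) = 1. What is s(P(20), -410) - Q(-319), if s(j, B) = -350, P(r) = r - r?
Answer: -350 - I*√319 ≈ -350.0 - 17.861*I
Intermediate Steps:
P(r) = 0
Q(T) = √T (Q(T) = 1*√T = √T)
s(P(20), -410) - Q(-319) = -350 - √(-319) = -350 - I*√319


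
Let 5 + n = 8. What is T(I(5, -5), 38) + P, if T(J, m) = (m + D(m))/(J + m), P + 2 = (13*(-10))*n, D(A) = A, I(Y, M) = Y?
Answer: -16780/43 ≈ -390.23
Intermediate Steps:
n = 3 (n = -5 + 8 = 3)
P = -392 (P = -2 + (13*(-10))*3 = -2 - 130*3 = -2 - 390 = -392)
T(J, m) = 2*m/(J + m) (T(J, m) = (m + m)/(J + m) = (2*m)/(J + m) = 2*m/(J + m))
T(I(5, -5), 38) + P = 2*38/(5 + 38) - 392 = 2*38/43 - 392 = 2*38*(1/43) - 392 = 76/43 - 392 = -16780/43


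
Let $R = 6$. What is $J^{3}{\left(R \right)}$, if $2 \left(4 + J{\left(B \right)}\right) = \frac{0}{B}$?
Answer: $-64$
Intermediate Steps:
$J{\left(B \right)} = -4$ ($J{\left(B \right)} = -4 + \frac{0 \frac{1}{B}}{2} = -4 + \frac{1}{2} \cdot 0 = -4 + 0 = -4$)
$J^{3}{\left(R \right)} = \left(-4\right)^{3} = -64$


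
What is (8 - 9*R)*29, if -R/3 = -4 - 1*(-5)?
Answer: 1015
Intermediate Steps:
R = -3 (R = -3*(-4 - 1*(-5)) = -3*(-4 + 5) = -3*1 = -3)
(8 - 9*R)*29 = (8 - 9*(-3))*29 = (8 + 27)*29 = 35*29 = 1015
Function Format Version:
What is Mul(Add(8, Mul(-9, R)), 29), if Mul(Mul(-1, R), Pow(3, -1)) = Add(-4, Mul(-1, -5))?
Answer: 1015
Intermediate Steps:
R = -3 (R = Mul(-3, Add(-4, Mul(-1, -5))) = Mul(-3, Add(-4, 5)) = Mul(-3, 1) = -3)
Mul(Add(8, Mul(-9, R)), 29) = Mul(Add(8, Mul(-9, -3)), 29) = Mul(Add(8, 27), 29) = Mul(35, 29) = 1015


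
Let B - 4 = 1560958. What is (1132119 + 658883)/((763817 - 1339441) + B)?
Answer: 895501/492669 ≈ 1.8177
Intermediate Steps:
B = 1560962 (B = 4 + 1560958 = 1560962)
(1132119 + 658883)/((763817 - 1339441) + B) = (1132119 + 658883)/((763817 - 1339441) + 1560962) = 1791002/(-575624 + 1560962) = 1791002/985338 = 1791002*(1/985338) = 895501/492669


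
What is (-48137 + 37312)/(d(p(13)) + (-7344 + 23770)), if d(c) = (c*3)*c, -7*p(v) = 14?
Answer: -10825/16438 ≈ -0.65854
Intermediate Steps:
p(v) = -2 (p(v) = -1/7*14 = -2)
d(c) = 3*c**2 (d(c) = (3*c)*c = 3*c**2)
(-48137 + 37312)/(d(p(13)) + (-7344 + 23770)) = (-48137 + 37312)/(3*(-2)**2 + (-7344 + 23770)) = -10825/(3*4 + 16426) = -10825/(12 + 16426) = -10825/16438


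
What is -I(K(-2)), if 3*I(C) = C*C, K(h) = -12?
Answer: -48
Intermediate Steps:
I(C) = C²/3 (I(C) = (C*C)/3 = C²/3)
-I(K(-2)) = -(-12)²/3 = -144/3 = -1*48 = -48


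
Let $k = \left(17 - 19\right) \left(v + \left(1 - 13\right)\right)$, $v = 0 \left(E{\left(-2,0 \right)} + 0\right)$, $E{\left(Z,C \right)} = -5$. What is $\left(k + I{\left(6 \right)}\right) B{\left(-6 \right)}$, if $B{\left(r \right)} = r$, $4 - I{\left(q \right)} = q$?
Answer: $-132$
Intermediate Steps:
$I{\left(q \right)} = 4 - q$
$v = 0$ ($v = 0 \left(-5 + 0\right) = 0 \left(-5\right) = 0$)
$k = 24$ ($k = \left(17 - 19\right) \left(0 + \left(1 - 13\right)\right) = - 2 \left(0 + \left(1 - 13\right)\right) = - 2 \left(0 - 12\right) = \left(-2\right) \left(-12\right) = 24$)
$\left(k + I{\left(6 \right)}\right) B{\left(-6 \right)} = \left(24 + \left(4 - 6\right)\right) \left(-6\right) = \left(24 - 2\right) \left(-6\right) = 22 \left(-6\right) = -132$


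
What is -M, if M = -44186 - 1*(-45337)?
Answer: -1151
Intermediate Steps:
M = 1151 (M = -44186 + 45337 = 1151)
-M = -1*1151 = -1151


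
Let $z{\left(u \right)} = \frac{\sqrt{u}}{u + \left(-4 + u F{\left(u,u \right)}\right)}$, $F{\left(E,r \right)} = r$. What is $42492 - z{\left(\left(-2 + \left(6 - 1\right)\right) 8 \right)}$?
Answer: $42492 - \frac{\sqrt{6}}{298} \approx 42492.0$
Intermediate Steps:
$z{\left(u \right)} = \frac{\sqrt{u}}{-4 + u + u^{2}}$ ($z{\left(u \right)} = \frac{\sqrt{u}}{u + \left(-4 + u u\right)} = \frac{\sqrt{u}}{u + \left(-4 + u^{2}\right)} = \frac{\sqrt{u}}{-4 + u + u^{2}}$)
$42492 - z{\left(\left(-2 + \left(6 - 1\right)\right) 8 \right)} = 42492 - \frac{\sqrt{\left(-2 + \left(6 - 1\right)\right) 8}}{-4 + \left(-2 + \left(6 - 1\right)\right) 8 + \left(\left(-2 + \left(6 - 1\right)\right) 8\right)^{2}} = 42492 - \frac{\sqrt{\left(-2 + 5\right) 8}}{-4 + \left(-2 + 5\right) 8 + \left(\left(-2 + 5\right) 8\right)^{2}} = 42492 - \frac{\sqrt{3 \cdot 8}}{-4 + 3 \cdot 8 + \left(3 \cdot 8\right)^{2}} = 42492 - \frac{\sqrt{24}}{-4 + 24 + 24^{2}} = 42492 - \frac{2 \sqrt{6}}{-4 + 24 + 576} = 42492 - \frac{2 \sqrt{6}}{596} = 42492 - 2 \sqrt{6} \cdot \frac{1}{596} = 42492 - \frac{\sqrt{6}}{298}$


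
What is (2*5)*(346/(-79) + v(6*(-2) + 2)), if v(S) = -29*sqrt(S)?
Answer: -3460/79 - 290*I*sqrt(10) ≈ -43.797 - 917.06*I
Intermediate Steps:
(2*5)*(346/(-79) + v(6*(-2) + 2)) = (2*5)*(346/(-79) - 29*sqrt(6*(-2) + 2)) = 10*(346*(-1/79) - 29*sqrt(-12 + 2)) = 10*(-346/79 - 29*I*sqrt(10)) = -3460/79 - 290*I*sqrt(10)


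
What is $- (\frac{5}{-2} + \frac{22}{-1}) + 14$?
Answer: $\frac{77}{2} \approx 38.5$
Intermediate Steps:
$- (\frac{5}{-2} + \frac{22}{-1}) + 14 = - (5 \left(- \frac{1}{2}\right) + 22 \left(-1\right)) + 14 = - (- \frac{5}{2} - 22) + 14 = \left(-1\right) \left(- \frac{49}{2}\right) + 14 = \frac{49}{2} + 14 = \frac{77}{2}$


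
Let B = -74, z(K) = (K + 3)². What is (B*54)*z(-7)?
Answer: -63936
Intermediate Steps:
z(K) = (3 + K)²
(B*54)*z(-7) = (-74*54)*(3 - 7)² = -3996*(-4)² = -3996*16 = -63936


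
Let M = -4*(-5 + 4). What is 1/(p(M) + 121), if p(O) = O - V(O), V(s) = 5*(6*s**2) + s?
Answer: -1/359 ≈ -0.0027855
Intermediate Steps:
M = 4 (M = -4*(-1) = 4)
V(s) = s + 30*s**2 (V(s) = 30*s**2 + s = s + 30*s**2)
p(O) = O - O*(1 + 30*O)
1/(p(M) + 121) = 1/(-30*4**2 + 121) = 1/(-30*16 + 121) = 1/(-480 + 121) = 1/(-359) = -1/359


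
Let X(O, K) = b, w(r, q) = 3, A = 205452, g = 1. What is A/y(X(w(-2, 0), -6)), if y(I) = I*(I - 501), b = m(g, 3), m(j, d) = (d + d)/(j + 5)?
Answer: -51363/125 ≈ -410.90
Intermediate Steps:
m(j, d) = 2*d/(5 + j) (m(j, d) = (2*d)/(5 + j) = 2*d/(5 + j))
b = 1 (b = 2*3/(5 + 1) = 2*3/6 = 2*3*(1/6) = 1)
X(O, K) = 1
y(I) = I*(-501 + I)
A/y(X(w(-2, 0), -6)) = 205452/((1*(-501 + 1))) = 205452/((1*(-500))) = 205452/(-500) = 205452*(-1/500) = -51363/125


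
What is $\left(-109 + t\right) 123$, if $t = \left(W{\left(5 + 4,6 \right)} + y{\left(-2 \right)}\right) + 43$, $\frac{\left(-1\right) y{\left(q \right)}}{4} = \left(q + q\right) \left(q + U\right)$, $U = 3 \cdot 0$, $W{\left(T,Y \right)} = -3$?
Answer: $-12423$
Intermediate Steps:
$U = 0$
$y{\left(q \right)} = - 8 q^{2}$ ($y{\left(q \right)} = - 4 \left(q + q\right) \left(q + 0\right) = - 4 \cdot 2 q q = - 4 \cdot 2 q^{2} = - 8 q^{2}$)
$t = 8$ ($t = \left(-3 - 8 \left(-2\right)^{2}\right) + 43 = \left(-3 - 32\right) + 43 = -35 + 43 = 8$)
$\left(-109 + t\right) 123 = \left(-109 + 8\right) 123 = \left(-101\right) 123 = -12423$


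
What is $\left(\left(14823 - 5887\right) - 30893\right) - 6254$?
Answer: $-28211$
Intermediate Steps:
$\left(\left(14823 - 5887\right) - 30893\right) - 6254 = \left(8936 - 30893\right) - 6254 = -21957 - 6254 = -28211$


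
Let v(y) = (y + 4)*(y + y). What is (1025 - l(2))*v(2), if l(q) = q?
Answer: 24552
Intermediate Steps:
v(y) = 2*y*(4 + y) (v(y) = (4 + y)*(2*y) = 2*y*(4 + y))
(1025 - l(2))*v(2) = (1025 - 1*2)*(2*2*(4 + 2)) = (1025 - 2)*(2*2*6) = 1023*24 = 24552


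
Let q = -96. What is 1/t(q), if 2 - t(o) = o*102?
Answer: 1/9794 ≈ 0.00010210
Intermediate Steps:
t(o) = 2 - 102*o (t(o) = 2 - o*102 = 2 - 102*o)
1/t(q) = 1/(2 - 102*(-96)) = 1/(2 + 9792) = 1/9794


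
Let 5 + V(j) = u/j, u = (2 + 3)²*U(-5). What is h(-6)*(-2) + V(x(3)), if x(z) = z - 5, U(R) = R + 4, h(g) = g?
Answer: 39/2 ≈ 19.500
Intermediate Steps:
U(R) = 4 + R
u = -25 (u = (2 + 3)²*(4 - 5) = 5²*(-1) = 25*(-1) = -25)
x(z) = -5 + z
V(j) = -5 - 25/j
h(-6)*(-2) + V(x(3)) = -6*(-2) + (-5 - 25/(-5 + 3)) = 12 + (-5 - 25/(-2)) = 12 + (-5 - 25*(-½)) = 12 + (-5 + 25/2) = 12 + 15/2 = 39/2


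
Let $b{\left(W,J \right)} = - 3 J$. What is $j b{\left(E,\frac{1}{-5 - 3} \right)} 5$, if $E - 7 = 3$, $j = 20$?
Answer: $\frac{75}{2} \approx 37.5$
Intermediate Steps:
$E = 10$ ($E = 7 + 3 = 10$)
$j b{\left(E,\frac{1}{-5 - 3} \right)} 5 = 20 \left(- \frac{3}{-5 - 3}\right) 5 = 20 \left(- \frac{3}{-8}\right) 5 = 20 \left(\left(-3\right) \left(- \frac{1}{8}\right)\right) 5 = 20 \cdot \frac{3}{8} \cdot 5 = \frac{15}{2} \cdot 5 = \frac{75}{2}$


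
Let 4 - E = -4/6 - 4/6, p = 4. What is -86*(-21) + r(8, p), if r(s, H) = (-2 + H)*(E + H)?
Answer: 5474/3 ≈ 1824.7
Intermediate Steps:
E = 16/3 (E = 4 - (-4/6 - 4/6) = 4 - (-4*⅙ - 4*⅙) = 4 - (-⅔ - ⅔) = 4 - 1*(-4/3) = 4 + 4/3 = 16/3 ≈ 5.3333)
r(s, H) = (-2 + H)*(16/3 + H)
-86*(-21) + r(8, p) = -86*(-21) + (-32/3 + 4² + (10/3)*4) = 1806 + (-32/3 + 16 + 40/3) = 1806 + 56/3 = 5474/3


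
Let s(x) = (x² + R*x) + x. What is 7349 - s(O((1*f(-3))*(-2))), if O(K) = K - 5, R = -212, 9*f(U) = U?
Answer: 57743/9 ≈ 6415.9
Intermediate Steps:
f(U) = U/9
O(K) = -5 + K
s(x) = x² - 211*x (s(x) = (x² - 212*x) + x = x² - 211*x)
7349 - s(O((1*f(-3))*(-2))) = 7349 - (-5 + (1*((⅑)*(-3)))*(-2))*(-211 + (-5 + (1*((⅑)*(-3)))*(-2))) = 7349 - (-5 + (1*(-⅓))*(-2))*(-211 + (-5 + (1*(-⅓))*(-2))) = 7349 - (-5 - ⅓*(-2))*(-211 + (-5 - ⅓*(-2))) = 7349 - (-5 + ⅔)*(-211 + (-5 + ⅔)) = 7349 - (-13)*(-211 - 13/3)/3 = 7349 - (-13)*(-646)/(3*3) = 7349 - 1*8398/9 = 7349 - 8398/9 = 57743/9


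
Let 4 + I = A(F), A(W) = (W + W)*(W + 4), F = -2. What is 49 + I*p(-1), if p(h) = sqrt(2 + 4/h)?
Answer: 49 - 12*I*sqrt(2) ≈ 49.0 - 16.971*I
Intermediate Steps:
A(W) = 2*W*(4 + W) (A(W) = (2*W)*(4 + W) = 2*W*(4 + W))
I = -12 (I = -4 + 2*(-2)*(4 - 2) = -4 + 2*(-2)*2 = -4 - 8 = -12)
49 + I*p(-1) = 49 - 12*sqrt(2 + 4/(-1)) = 49 - 12*sqrt(2 + 4*(-1)) = 49 - 12*sqrt(2 - 4) = 49 - 12*I*sqrt(2)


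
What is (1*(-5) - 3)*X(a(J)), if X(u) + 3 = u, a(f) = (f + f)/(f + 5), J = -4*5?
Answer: 8/3 ≈ 2.6667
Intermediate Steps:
J = -20
a(f) = 2*f/(5 + f) (a(f) = (2*f)/(5 + f) = 2*f/(5 + f))
X(u) = -3 + u
(1*(-5) - 3)*X(a(J)) = (1*(-5) - 3)*(-3 + 2*(-20)/(5 - 20)) = (-5 - 3)*(-3 + 2*(-20)/(-15)) = -8*(-3 + 2*(-20)*(-1/15)) = -8*(-3 + 8/3) = -8*(-1/3) = 8/3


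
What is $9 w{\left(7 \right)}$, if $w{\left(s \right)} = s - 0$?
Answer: $63$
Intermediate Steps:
$w{\left(s \right)} = s$ ($w{\left(s \right)} = s + 0 = s$)
$9 w{\left(7 \right)} = 9 \cdot 7 = 63$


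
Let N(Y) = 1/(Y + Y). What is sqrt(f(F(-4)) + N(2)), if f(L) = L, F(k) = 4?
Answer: sqrt(17)/2 ≈ 2.0616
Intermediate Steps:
N(Y) = 1/(2*Y)
sqrt(f(F(-4)) + N(2)) = sqrt(4 + (1/2)/2) = sqrt(4 + (1/2)*(1/2)) = sqrt(4 + 1/4) = sqrt(17/4) = sqrt(17)/2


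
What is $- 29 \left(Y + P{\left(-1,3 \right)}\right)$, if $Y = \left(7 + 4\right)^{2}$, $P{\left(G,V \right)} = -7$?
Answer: $-3306$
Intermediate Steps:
$Y = 121$ ($Y = 11^{2} = 121$)
$- 29 \left(Y + P{\left(-1,3 \right)}\right) = - 29 \left(121 - 7\right) = \left(-29\right) 114 = -3306$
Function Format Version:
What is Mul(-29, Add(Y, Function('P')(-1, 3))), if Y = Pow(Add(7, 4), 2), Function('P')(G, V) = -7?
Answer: -3306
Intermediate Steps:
Y = 121 (Y = Pow(11, 2) = 121)
Mul(-29, Add(Y, Function('P')(-1, 3))) = Mul(-29, Add(121, -7)) = Mul(-29, 114) = -3306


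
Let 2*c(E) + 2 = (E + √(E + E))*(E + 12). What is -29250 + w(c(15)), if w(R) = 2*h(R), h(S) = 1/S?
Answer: -4110764138/140539 - 108*√30/140539 ≈ -29250.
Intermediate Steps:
h(S) = 1/S
c(E) = -1 + (12 + E)*(E + √2*√E)/2 (c(E) = -1 + ((E + √(E + E))*(E + 12))/2 = -1 + ((E + √(2*E))*(12 + E))/2 = -1 + ((E + √2*√E)*(12 + E))/2 = -1 + ((12 + E)*(E + √2*√E))/2 = -1 + (12 + E)*(E + √2*√E)/2)
w(R) = 2/R
-29250 + w(c(15)) = -29250 + 2/(-1 + (½)*15² + 6*15 + √2*15^(3/2)/2 + 6*√2*√15) = -29250 + 2/(-1 + (½)*225 + 90 + √2*(15*√15)/2 + 6*√30) = -29250 + 2/(-1 + 225/2 + 90 + 15*√30/2 + 6*√30) = -29250 + 2/(403/2 + 27*√30/2)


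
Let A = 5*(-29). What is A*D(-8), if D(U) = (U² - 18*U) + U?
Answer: -29000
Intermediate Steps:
A = -145
D(U) = U² - 17*U
A*D(-8) = -(-1160)*(-17 - 8) = -(-1160)*(-25) = -145*200 = -29000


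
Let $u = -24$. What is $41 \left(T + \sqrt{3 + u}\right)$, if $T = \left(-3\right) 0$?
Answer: $41 i \sqrt{21} \approx 187.89 i$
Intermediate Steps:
$T = 0$
$41 \left(T + \sqrt{3 + u}\right) = 41 \left(0 + \sqrt{3 - 24}\right) = 41 \left(0 + \sqrt{-21}\right) = 41 \left(0 + i \sqrt{21}\right) = 41 i \sqrt{21}$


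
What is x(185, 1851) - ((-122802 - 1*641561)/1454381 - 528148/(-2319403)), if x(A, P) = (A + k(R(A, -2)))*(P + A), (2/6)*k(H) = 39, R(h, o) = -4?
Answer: 2074146050437582397/3373295654543 ≈ 6.1487e+5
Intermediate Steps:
k(H) = 117 (k(H) = 3*39 = 117)
x(A, P) = (117 + A)*(A + P) (x(A, P) = (A + 117)*(P + A) = (117 + A)*(A + P))
x(185, 1851) - ((-122802 - 1*641561)/1454381 - 528148/(-2319403)) = (185² + 117*185 + 117*1851 + 185*1851) - ((-122802 - 1*641561)/1454381 - 528148/(-2319403)) = (34225 + 21645 + 216567 + 342435) - ((-122802 - 641561)*(1/1454381) - 528148*(-1/2319403)) = 614872 - (-764363*1/1454381 + 528148/2319403) = 614872 - (-764363/1454381 + 528148/2319403) = 614872 - 1*(-1004737418901/3373295654543) = 614872 + 1004737418901/3373295654543 = 2074146050437582397/3373295654543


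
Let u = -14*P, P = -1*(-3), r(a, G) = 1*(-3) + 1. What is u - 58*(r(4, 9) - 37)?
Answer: 2220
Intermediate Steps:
r(a, G) = -2 (r(a, G) = -3 + 1 = -2)
P = 3
u = -42 (u = -14*3 = -42)
u - 58*(r(4, 9) - 37) = -42 - 58*(-2 - 37) = -42 - 58*(-39) = -42 + 2262 = 2220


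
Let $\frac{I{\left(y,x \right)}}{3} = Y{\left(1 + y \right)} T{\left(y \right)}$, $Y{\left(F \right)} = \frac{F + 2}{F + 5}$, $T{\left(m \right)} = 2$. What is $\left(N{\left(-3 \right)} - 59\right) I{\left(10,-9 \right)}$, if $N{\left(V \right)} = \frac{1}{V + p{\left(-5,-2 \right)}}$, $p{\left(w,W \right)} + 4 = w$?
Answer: $- \frac{9217}{32} \approx -288.03$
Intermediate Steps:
$p{\left(w,W \right)} = -4 + w$
$Y{\left(F \right)} = \frac{2 + F}{5 + F}$
$N{\left(V \right)} = \frac{1}{-9 + V}$ ($N{\left(V \right)} = \frac{1}{V - 9} = \frac{1}{-9 + V}$)
$I{\left(y,x \right)} = \frac{6 \left(3 + y\right)}{6 + y}$ ($I{\left(y,x \right)} = 3 \frac{2 + \left(1 + y\right)}{5 + \left(1 + y\right)} 2 = 3 \frac{3 + y}{6 + y} 2 = 3 \frac{2 \left(3 + y\right)}{6 + y} = \frac{6 \left(3 + y\right)}{6 + y}$)
$\left(N{\left(-3 \right)} - 59\right) I{\left(10,-9 \right)} = \left(\frac{1}{-9 - 3} - 59\right) \frac{6 \left(3 + 10\right)}{6 + 10} = \left(\frac{1}{-12} - 59\right) 6 \cdot \frac{1}{16} \cdot 13 = \left(- \frac{1}{12} - 59\right) 6 \cdot \frac{1}{16} \cdot 13 = \left(- \frac{709}{12}\right) \frac{39}{8} = - \frac{9217}{32}$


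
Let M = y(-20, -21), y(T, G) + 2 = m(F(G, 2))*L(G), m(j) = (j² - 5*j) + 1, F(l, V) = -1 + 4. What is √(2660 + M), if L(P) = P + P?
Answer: 2*√717 ≈ 53.554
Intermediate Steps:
F(l, V) = 3
L(P) = 2*P
m(j) = 1 + j² - 5*j
y(T, G) = -2 - 10*G (y(T, G) = -2 + (1 + 3² - 5*3)*(2*G) = -2 + (1 + 9 - 15)*(2*G) = -2 - 10*G)
M = 208 (M = -2 - 10*(-21) = -2 + 210 = 208)
√(2660 + M) = √(2660 + 208) = √2868 = 2*√717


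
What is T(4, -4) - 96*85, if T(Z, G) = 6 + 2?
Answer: -8152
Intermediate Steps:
T(Z, G) = 8
T(4, -4) - 96*85 = 8 - 96*85 = 8 - 8160 = -8152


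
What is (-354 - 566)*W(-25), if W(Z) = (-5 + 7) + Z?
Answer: 21160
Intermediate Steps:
W(Z) = 2 + Z
(-354 - 566)*W(-25) = (-354 - 566)*(2 - 25) = -920*(-23) = 21160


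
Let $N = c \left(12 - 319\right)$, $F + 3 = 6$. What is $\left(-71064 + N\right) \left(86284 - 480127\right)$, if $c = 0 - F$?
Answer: $27625329549$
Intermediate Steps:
$F = 3$ ($F = -3 + 6 = 3$)
$c = -3$ ($c = 0 - 3 = -3$)
$N = 921$ ($N = - 3 \left(12 - 319\right) = \left(-3\right) \left(-307\right) = 921$)
$\left(-71064 + N\right) \left(86284 - 480127\right) = \left(-71064 + 921\right) \left(86284 - 480127\right) = \left(-70143\right) \left(-393843\right) = 27625329549$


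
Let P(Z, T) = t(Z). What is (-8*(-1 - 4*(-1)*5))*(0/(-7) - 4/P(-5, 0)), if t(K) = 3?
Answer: 608/3 ≈ 202.67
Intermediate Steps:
P(Z, T) = 3
(-8*(-1 - 4*(-1)*5))*(0/(-7) - 4/P(-5, 0)) = (-8*(-1 - 4*(-1)*5))*(0/(-7) - 4/3) = (-8*(-1 + 4*5))*(0*(-⅐) - 4*⅓) = (-8*(-1 + 20))*(0 - 4/3) = -8*19*(-4/3) = -152*(-4/3) = 608/3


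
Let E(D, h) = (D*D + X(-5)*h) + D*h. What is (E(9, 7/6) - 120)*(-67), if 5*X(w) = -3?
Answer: 9782/5 ≈ 1956.4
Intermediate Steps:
X(w) = -⅗ (X(w) = (⅕)*(-3) = -⅗)
E(D, h) = D² - 3*h/5 + D*h (E(D, h) = (D*D - 3*h/5) + D*h = (D² - 3*h/5) + D*h = D² - 3*h/5 + D*h)
(E(9, 7/6) - 120)*(-67) = ((9² - 21/(5*6) + 9*(7/6)) - 120)*(-67) = ((81 - 21/(5*6) + 9*(7*(⅙))) - 120)*(-67) = ((81 - ⅗*7/6 + 9*(7/6)) - 120)*(-67) = ((81 - 7/10 + 21/2) - 120)*(-67) = (454/5 - 120)*(-67) = -146/5*(-67) = 9782/5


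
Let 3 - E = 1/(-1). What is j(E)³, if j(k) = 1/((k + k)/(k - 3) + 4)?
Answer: 1/1728 ≈ 0.00057870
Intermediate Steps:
E = 4 (E = 3 - 1/(-1) = 3 - 1*(-1) = 3 + 1 = 4)
j(k) = 1/(4 + 2*k/(-3 + k)) (j(k) = 1/((2*k)/(-3 + k) + 4) = 1/(2*k/(-3 + k) + 4) = 1/(4 + 2*k/(-3 + k)))
j(E)³ = ((-3 + 4)/(6*(-2 + 4)))³ = ((⅙)*1/2)³ = ((⅙)*(½)*1)³ = (1/12)³ = 1/1728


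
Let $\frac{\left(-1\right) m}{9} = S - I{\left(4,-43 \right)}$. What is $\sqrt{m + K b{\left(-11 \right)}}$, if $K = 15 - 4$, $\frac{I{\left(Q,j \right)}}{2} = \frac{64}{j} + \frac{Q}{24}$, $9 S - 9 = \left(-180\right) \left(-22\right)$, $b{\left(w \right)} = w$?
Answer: $\frac{i \sqrt{7606399}}{43} \approx 64.139 i$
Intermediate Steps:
$S = 441$ ($S = 1 + \frac{\left(-180\right) \left(-22\right)}{9} = 1 + \frac{1}{9} \cdot 3960 = 1 + 440 = 441$)
$I{\left(Q,j \right)} = \frac{128}{j} + \frac{Q}{12}$ ($I{\left(Q,j \right)} = 2 \left(\frac{64}{j} + \frac{Q}{24}\right) = \frac{128}{j} + \frac{Q}{12}$)
$K = 11$ ($K = 15 - 4 = 11$)
$m = - \frac{171690}{43}$ ($m = - 9 \left(441 - \left(\frac{128}{-43} + \frac{1}{12} \cdot 4\right)\right) = - 9 \left(441 - \left(128 \left(- \frac{1}{43}\right) + \frac{1}{3}\right)\right) = - 9 \left(441 - \left(- \frac{128}{43} + \frac{1}{3}\right)\right) = - 9 \left(441 - - \frac{341}{129}\right) = - 9 \left(441 + \frac{341}{129}\right) = \left(-9\right) \frac{57230}{129} = - \frac{171690}{43} \approx -3992.8$)
$\sqrt{m + K b{\left(-11 \right)}} = \sqrt{- \frac{171690}{43} + 11 \left(-11\right)} = \sqrt{- \frac{171690}{43} - 121} = \sqrt{- \frac{176893}{43}} = \frac{i \sqrt{7606399}}{43}$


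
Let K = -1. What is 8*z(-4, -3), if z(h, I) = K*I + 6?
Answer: 72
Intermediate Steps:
z(h, I) = 6 - I (z(h, I) = -I + 6 = 6 - I)
8*z(-4, -3) = 8*(6 - 1*(-3)) = 8*(6 + 3) = 8*9 = 72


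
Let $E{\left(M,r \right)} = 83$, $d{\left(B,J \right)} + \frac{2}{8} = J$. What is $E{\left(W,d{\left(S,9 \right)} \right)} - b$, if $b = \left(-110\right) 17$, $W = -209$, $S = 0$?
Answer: $1953$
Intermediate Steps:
$d{\left(B,J \right)} = - \frac{1}{4} + J$
$b = -1870$
$E{\left(W,d{\left(S,9 \right)} \right)} - b = 83 - -1870 = 83 + 1870 = 1953$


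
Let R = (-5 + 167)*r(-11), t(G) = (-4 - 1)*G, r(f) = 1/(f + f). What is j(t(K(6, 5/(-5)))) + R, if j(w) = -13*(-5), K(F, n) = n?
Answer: 634/11 ≈ 57.636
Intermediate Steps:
r(f) = 1/(2*f)
t(G) = -5*G
j(w) = 65
R = -81/11 (R = (-5 + 167)*((½)/(-11)) = 162*((½)*(-1/11)) = 162*(-1/22) = -81/11 ≈ -7.3636)
j(t(K(6, 5/(-5)))) + R = 65 - 81/11 = 634/11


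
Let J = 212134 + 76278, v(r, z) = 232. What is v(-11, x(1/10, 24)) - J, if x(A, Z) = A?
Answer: -288180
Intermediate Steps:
J = 288412
v(-11, x(1/10, 24)) - J = 232 - 1*288412 = 232 - 288412 = -288180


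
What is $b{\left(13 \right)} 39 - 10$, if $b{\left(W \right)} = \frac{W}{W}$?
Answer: $29$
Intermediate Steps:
$b{\left(W \right)} = 1$
$b{\left(13 \right)} 39 - 10 = 1 \cdot 39 - 10 = 39 + \left(-79 + 69\right) = 39 - 10 = 29$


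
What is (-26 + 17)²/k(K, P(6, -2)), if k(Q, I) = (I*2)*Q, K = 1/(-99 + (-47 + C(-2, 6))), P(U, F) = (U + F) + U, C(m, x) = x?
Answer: -567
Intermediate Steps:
P(U, F) = F + 2*U (P(U, F) = (F + U) + U = F + 2*U)
K = -1/140 (K = 1/(-99 + (-47 + 6)) = 1/(-99 - 41) = 1/(-140) = -1/140 ≈ -0.0071429)
k(Q, I) = 2*I*Q (k(Q, I) = (2*I)*Q = 2*I*Q)
(-26 + 17)²/k(K, P(6, -2)) = (-26 + 17)²/((2*(-2 + 2*6)*(-1/140))) = (-9)²/((2*(-2 + 12)*(-1/140))) = 81/((2*10*(-1/140))) = 81/(-⅐) = 81*(-7) = -567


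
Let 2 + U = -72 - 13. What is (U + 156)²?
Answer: 4761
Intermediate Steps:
U = -87 (U = -2 + (-72 - 13) = -2 - 85 = -87)
(U + 156)² = (-87 + 156)² = 69² = 4761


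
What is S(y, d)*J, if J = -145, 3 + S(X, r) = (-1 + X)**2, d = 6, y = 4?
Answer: -870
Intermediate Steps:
S(X, r) = -3 + (-1 + X)**2
S(y, d)*J = (-3 + (-1 + 4)**2)*(-145) = (-3 + 3**2)*(-145) = (-3 + 9)*(-145) = 6*(-145) = -870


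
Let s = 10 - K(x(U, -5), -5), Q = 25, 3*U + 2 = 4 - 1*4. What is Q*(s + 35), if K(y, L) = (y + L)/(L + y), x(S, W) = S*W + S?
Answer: 1100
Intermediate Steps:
U = -⅔ (U = -⅔ + (4 - 1*4)/3 = -⅔ + (4 - 4)/3 = -⅔ + (⅓)*0 = -⅔ + 0 = -⅔ ≈ -0.66667)
x(S, W) = S + S*W
K(y, L) = 1 (K(y, L) = (L + y)/(L + y) = 1)
s = 9 (s = 10 - 1*1 = 10 - 1 = 9)
Q*(s + 35) = 25*(9 + 35) = 25*44 = 1100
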